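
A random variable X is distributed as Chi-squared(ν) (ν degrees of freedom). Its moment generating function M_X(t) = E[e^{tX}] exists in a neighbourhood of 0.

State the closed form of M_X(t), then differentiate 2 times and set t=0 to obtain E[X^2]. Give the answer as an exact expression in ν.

E[X^2] = M^(2)(0) = ν*(ν + 2)

M_X(t) = (1 - 2*t)^(-ν/2)
M^(2)(t) = (ν^2 + 2*ν)/(4*t^2*(1 - 2*t)^(ν/2) - 4*t*(1 - 2*t)^(ν/2) + (1 - 2*t)^(ν/2))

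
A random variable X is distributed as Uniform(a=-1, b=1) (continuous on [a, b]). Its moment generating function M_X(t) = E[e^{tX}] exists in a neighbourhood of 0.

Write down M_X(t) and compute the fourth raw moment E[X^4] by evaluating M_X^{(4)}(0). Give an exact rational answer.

M_X(t) = (e^(t) - e^(-t))/(2*t)
dM/dt = (t*e^(2*t) + t - e^(2*t) + 1)*e^(-t)/(2*t^2)
d^2M/dt^2 = (t^2*e^(2*t) - t^2 - 2*t*e^(2*t) - 2*t + 2*e^(2*t) - 2)*e^(-t)/(2*t^3)
d^3M/dt^3 = (t^3*e^(2*t) + t^3 - 3*t^2*e^(2*t) + 3*t^2 + 6*t*e^(2*t) + 6*t - 6*e^(2*t) + 6)*e^(-t)/(2*t^4)
d^4M/dt^4 = (t^4*e^(2*t) - t^4 - 4*t^3*e^(2*t) - 4*t^3 + 12*t^2*e^(2*t) - 12*t^2 - 24*t*e^(2*t) - 24*t + 24*e^(2*t) - 24)*e^(-t)/(2*t^5)

E[X^4] = d^4M/dt^4 |_{t=0} = 1/5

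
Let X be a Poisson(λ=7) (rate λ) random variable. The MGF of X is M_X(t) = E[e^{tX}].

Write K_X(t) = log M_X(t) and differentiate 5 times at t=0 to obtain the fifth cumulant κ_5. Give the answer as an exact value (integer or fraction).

κ_5 = K^(5)(0) = 7

M_X(t) = e^(7*e^(t) - 7)
K_X(t) = log M_X(t) = 7*e^(t) - 7
K^(5)(t) = 7*e^(t)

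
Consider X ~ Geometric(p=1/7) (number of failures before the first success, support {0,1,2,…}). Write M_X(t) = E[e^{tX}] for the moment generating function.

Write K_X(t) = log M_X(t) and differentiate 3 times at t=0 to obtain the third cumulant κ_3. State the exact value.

M_X(t) = 1/(7*(1 - 6*e^(t)/7))
K_X(t) = log M_X(t) = -log(1 - 6*e^(t)/7) - log(7)
K^(3)(t) = (-252*e^(2*t) - 294*e^(t))/(216*e^(3*t) - 756*e^(2*t) + 882*e^(t) - 343)

κ_3 = K^(3)(0) = 546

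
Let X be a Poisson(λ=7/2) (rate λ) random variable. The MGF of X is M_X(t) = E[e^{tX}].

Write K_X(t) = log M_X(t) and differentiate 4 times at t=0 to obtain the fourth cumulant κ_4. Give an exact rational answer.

κ_4 = K′′′′(0) = 7/2

M_X(t) = e^(7*e^(t)/2 - 7/2)
K_X(t) = log M_X(t) = 7*e^(t)/2 - 7/2
K′(t) = 7*e^(t)/2
K′′(t) = 7*e^(t)/2
K′′′(t) = 7*e^(t)/2
K′′′′(t) = 7*e^(t)/2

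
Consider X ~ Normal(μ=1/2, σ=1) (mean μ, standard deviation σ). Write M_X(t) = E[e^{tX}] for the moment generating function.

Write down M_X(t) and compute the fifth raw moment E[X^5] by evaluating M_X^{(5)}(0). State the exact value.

M_X(t) = e^(t^2/2 + t/2)
M′(t) = t*e^(t/2)*e^(t^2/2) + e^(t/2)*e^(t^2/2)/2
M′′(t) = t^2*e^(t/2)*e^(t^2/2) + t*e^(t/2)*e^(t^2/2) + 5*e^(t/2)*e^(t^2/2)/4
M′′′(t) = t^3*e^(t/2)*e^(t^2/2) + 3*t^2*e^(t/2)*e^(t^2/2)/2 + 15*t*e^(t/2)*e^(t^2/2)/4 + 13*e^(t/2)*e^(t^2/2)/8
M′′′′(t) = t^4*e^(t/2)*e^(t^2/2) + 2*t^3*e^(t/2)*e^(t^2/2) + 15*t^2*e^(t/2)*e^(t^2/2)/2 + 13*t*e^(t/2)*e^(t^2/2)/2 + 73*e^(t/2)*e^(t^2/2)/16

E[X^5] = M′′′′′(0) = 281/32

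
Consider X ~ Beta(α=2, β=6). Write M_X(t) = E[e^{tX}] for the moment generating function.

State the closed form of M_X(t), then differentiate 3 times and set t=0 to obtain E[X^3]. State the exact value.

E[X^3] = M^(3)(0) = 1/30

M_X(t) = ₁F₁(2; 8; t)
M^(3)(t) = ₁F₁(5; 11; t)/30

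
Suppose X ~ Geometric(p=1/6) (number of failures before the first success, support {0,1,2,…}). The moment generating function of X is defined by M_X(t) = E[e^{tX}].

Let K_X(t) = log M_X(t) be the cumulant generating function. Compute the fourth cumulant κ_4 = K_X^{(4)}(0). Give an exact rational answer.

M_X(t) = 1/(6*(1 - 5*e^(t)/6))
K_X(t) = log M_X(t) = -log(1 - 5*e^(t)/6) - log(6)
K^(4)(t) = (750*e^(3*t) + 3600*e^(2*t) + 1080*e^(t))/(625*e^(4*t) - 3000*e^(3*t) + 5400*e^(2*t) - 4320*e^(t) + 1296)

κ_4 = K^(4)(0) = 5430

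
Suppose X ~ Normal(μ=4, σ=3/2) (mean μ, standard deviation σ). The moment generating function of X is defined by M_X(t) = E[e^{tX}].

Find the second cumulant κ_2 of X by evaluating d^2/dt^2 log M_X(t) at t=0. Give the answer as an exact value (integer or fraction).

M_X(t) = e^(9*t^2/8 + 4*t)
K_X(t) = log M_X(t) = 9*t^2/8 + 4*t
D^2[K](t) = 9/4

κ_2 = D^2[K](0) = 9/4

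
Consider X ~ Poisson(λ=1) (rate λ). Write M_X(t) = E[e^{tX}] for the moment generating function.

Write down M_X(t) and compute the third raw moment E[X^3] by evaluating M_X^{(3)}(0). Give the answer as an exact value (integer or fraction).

E[X^3] = M′′′(0) = 5

M_X(t) = e^(e^(t) - 1)
M′(t) = e^(-1)*e^(t)*e^(e^(t))
M′′(t) = (e^(2*t)*e^(e^(t)) + e^(t)*e^(e^(t)))*e^(-1)
M′′′(t) = (e^(3*t)*e^(e^(t)) + 3*e^(2*t)*e^(e^(t)) + e^(t)*e^(e^(t)))*e^(-1)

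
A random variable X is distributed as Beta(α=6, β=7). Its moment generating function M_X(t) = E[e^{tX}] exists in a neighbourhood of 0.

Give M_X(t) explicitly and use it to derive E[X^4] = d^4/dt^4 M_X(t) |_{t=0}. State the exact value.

E[X^4] = D^4[M](0) = 9/130

M_X(t) = ₁F₁(6; 13; t)
D^4[M](t) = 9*₁F₁(10; 17; t)/130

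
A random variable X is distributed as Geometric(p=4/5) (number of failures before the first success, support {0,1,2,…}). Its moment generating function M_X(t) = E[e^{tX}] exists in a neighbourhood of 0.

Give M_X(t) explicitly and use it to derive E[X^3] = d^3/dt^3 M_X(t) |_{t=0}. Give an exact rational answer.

E[X^3] = M′′′(0) = 23/32

M_X(t) = 4/(5*(1 - e^(t)/5))
M′(t) = 4*e^(t)/(e^(2*t) - 10*e^(t) + 25)
M′′(t) = (-4*e^(2*t) - 20*e^(t))/(e^(3*t) - 15*e^(2*t) + 75*e^(t) - 125)
M′′′(t) = (4*e^(3*t) + 80*e^(2*t) + 100*e^(t))/(e^(4*t) - 20*e^(3*t) + 150*e^(2*t) - 500*e^(t) + 625)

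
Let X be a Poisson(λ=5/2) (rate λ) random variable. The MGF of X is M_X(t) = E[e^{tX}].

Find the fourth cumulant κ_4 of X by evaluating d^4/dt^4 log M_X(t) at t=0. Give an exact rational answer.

κ_4 = K′′′′(0) = 5/2

M_X(t) = e^(5*e^(t)/2 - 5/2)
K_X(t) = log M_X(t) = 5*e^(t)/2 - 5/2
K′(t) = 5*e^(t)/2
K′′(t) = 5*e^(t)/2
K′′′(t) = 5*e^(t)/2
K′′′′(t) = 5*e^(t)/2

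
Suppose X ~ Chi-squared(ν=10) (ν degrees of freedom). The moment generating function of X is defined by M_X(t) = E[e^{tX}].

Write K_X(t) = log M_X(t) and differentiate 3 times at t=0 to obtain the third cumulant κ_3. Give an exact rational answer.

κ_3 = D^3[K](0) = 80

M_X(t) = (1 - 2*t)^(-5)
K_X(t) = log M_X(t) = -5*log(1 - 2*t)
D^3[K](t) = -80/(8*t^3 - 12*t^2 + 6*t - 1)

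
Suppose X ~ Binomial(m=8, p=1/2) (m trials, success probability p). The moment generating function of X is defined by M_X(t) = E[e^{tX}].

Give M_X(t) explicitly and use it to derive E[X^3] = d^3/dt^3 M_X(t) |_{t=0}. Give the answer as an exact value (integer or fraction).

E[X^3] = M′′′(0) = 88

M_X(t) = (e^(t)/2 + 1/2)^8
M′(t) = e^(8*t)/32 + 7*e^(7*t)/32 + 21*e^(6*t)/32 + 35*e^(5*t)/32 + 35*e^(4*t)/32 + 21*e^(3*t)/32 + 7*e^(2*t)/32 + e^(t)/32
M′′(t) = e^(8*t)/4 + 49*e^(7*t)/32 + 63*e^(6*t)/16 + 175*e^(5*t)/32 + 35*e^(4*t)/8 + 63*e^(3*t)/32 + 7*e^(2*t)/16 + e^(t)/32
M′′′(t) = 2*e^(8*t) + 343*e^(7*t)/32 + 189*e^(6*t)/8 + 875*e^(5*t)/32 + 35*e^(4*t)/2 + 189*e^(3*t)/32 + 7*e^(2*t)/8 + e^(t)/32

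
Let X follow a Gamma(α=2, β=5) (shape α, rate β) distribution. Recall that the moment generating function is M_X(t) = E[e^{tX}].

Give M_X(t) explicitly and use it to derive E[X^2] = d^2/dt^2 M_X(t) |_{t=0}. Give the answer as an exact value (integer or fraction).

M_X(t) = 25/(5 - t)^2
D^2[M](t) = 150/(t^4 - 20*t^3 + 150*t^2 - 500*t + 625)

E[X^2] = D^2[M](0) = 6/25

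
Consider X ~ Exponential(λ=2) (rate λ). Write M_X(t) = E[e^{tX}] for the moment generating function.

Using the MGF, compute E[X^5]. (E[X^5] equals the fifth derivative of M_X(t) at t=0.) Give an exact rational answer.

M_X(t) = 2/(2 - t)
D^5[M](t) = 240/(t^6 - 12*t^5 + 60*t^4 - 160*t^3 + 240*t^2 - 192*t + 64)

E[X^5] = D^5[M](0) = 15/4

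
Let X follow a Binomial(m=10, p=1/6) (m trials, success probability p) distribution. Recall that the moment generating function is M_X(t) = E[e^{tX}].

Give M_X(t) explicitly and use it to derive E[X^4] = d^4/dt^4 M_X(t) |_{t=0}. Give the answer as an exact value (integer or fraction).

E[X^4] = d^4M/dt^4 |_{t=0} = 775/18

M_X(t) = (e^(t)/6 + 5/6)^10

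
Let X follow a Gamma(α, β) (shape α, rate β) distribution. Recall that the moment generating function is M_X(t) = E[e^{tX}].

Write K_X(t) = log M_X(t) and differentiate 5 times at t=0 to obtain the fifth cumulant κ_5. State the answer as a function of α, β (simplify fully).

M_X(t) = (β/(β - t))^α
K_X(t) = log M_X(t) = α*(log(β) - log(β - t))
D^5[K](t) = -24*α/(-β^5 + 5*β^4*t - 10*β^3*t^2 + 10*β^2*t^3 - 5*β*t^4 + t^5)

κ_5 = D^5[K](0) = 24*α/β^5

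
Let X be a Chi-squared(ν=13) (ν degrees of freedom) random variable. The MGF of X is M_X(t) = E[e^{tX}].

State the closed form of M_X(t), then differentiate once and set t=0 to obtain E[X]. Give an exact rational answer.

E[X] = dM/dt |_{t=0} = 13

M_X(t) = (1 - 2*t)^(-13/2)
dM/dt = -13/(128*t^7*√(1 - 2*t) - 448*t^6*√(1 - 2*t) + 672*t^5*√(1 - 2*t) - 560*t^4*√(1 - 2*t) + 280*t^3*√(1 - 2*t) - 84*t^2*√(1 - 2*t) + 14*t*√(1 - 2*t) - √(1 - 2*t))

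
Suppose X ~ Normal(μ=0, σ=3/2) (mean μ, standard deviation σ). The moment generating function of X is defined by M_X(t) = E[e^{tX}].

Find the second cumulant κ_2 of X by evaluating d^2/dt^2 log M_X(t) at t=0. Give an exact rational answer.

M_X(t) = e^(9*t^2/8)
K_X(t) = log M_X(t) = 9*t^2/8
K′(t) = 9*t/4
K′′(t) = 9/4

κ_2 = K′′(0) = 9/4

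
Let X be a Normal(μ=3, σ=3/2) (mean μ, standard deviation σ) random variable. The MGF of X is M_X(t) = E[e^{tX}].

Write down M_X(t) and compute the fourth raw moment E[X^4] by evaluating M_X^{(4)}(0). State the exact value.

M_X(t) = e^(9*t^2/8 + 3*t)
dM/dt = 9*t*e^(3*t)*e^(9*t^2/8)/4 + 3*e^(3*t)*e^(9*t^2/8)
d^2M/dt^2 = 81*t^2*e^(3*t)*e^(9*t^2/8)/16 + 27*t*e^(3*t)*e^(9*t^2/8)/2 + 45*e^(3*t)*e^(9*t^2/8)/4
d^3M/dt^3 = 729*t^3*e^(3*t)*e^(9*t^2/8)/64 + 729*t^2*e^(3*t)*e^(9*t^2/8)/16 + 1215*t*e^(3*t)*e^(9*t^2/8)/16 + 189*e^(3*t)*e^(9*t^2/8)/4

E[X^4] = d^4M/dt^4 |_{t=0} = 3483/16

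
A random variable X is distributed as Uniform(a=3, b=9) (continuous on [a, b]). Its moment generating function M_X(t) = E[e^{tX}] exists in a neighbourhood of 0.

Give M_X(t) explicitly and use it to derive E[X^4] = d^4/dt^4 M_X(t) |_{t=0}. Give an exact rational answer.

E[X^4] = M^(4)(0) = 9801/5

M_X(t) = (e^(9*t) - e^(3*t))/(6*t)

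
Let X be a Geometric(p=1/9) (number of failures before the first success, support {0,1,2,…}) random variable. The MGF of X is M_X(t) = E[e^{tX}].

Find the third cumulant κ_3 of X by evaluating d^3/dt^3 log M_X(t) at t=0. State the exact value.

κ_3 = D^3[K](0) = 1224

M_X(t) = 1/(9*(1 - 8*e^(t)/9))
K_X(t) = log M_X(t) = -log(1 - 8*e^(t)/9) - 2*log(3)
D^3[K](t) = (-576*e^(2*t) - 648*e^(t))/(512*e^(3*t) - 1728*e^(2*t) + 1944*e^(t) - 729)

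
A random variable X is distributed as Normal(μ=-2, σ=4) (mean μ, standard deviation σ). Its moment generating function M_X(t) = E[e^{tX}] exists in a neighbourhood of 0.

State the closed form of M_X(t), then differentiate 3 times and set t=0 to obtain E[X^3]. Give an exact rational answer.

E[X^3] = d^3M/dt^3 |_{t=0} = -104

M_X(t) = e^(8*t^2 - 2*t)
dM/dt = 16*t*e^(-2*t)*e^(8*t^2) - 2*e^(-2*t)*e^(8*t^2)
d^2M/dt^2 = (256*t^2*e^(8*t^2) - 64*t*e^(8*t^2) + 20*e^(8*t^2))*e^(-2*t)
d^3M/dt^3 = (4096*t^3*e^(8*t^2) - 1536*t^2*e^(8*t^2) + 960*t*e^(8*t^2) - 104*e^(8*t^2))*e^(-2*t)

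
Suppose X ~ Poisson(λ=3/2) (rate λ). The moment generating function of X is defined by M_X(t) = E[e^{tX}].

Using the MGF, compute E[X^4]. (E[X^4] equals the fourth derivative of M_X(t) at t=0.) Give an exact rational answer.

E[X^4] = D^4[M](0) = 681/16

M_X(t) = e^(3*e^(t)/2 - 3/2)
D^4[M](t) = (81*e^(4*t)*e^(3*e^(t)/2) + 324*e^(3*t)*e^(3*e^(t)/2) + 252*e^(2*t)*e^(3*e^(t)/2) + 24*e^(t)*e^(3*e^(t)/2))*e^(-3/2)/16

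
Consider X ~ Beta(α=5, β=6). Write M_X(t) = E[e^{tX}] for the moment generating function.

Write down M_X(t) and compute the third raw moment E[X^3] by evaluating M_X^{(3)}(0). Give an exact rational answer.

E[X^3] = d^3M/dt^3 |_{t=0} = 35/286

M_X(t) = ₁F₁(5; 11; t)
dM/dt = 5*₁F₁(6; 12; t)/11
d^2M/dt^2 = 5*₁F₁(7; 13; t)/22
d^3M/dt^3 = 35*₁F₁(8; 14; t)/286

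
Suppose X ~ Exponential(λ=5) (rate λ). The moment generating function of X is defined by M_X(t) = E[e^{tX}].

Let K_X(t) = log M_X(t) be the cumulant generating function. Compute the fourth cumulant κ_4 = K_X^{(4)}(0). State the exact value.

M_X(t) = 5/(5 - t)
K_X(t) = log M_X(t) = -log(5 - t) + log(5)
D^4[K](t) = 6/(t^4 - 20*t^3 + 150*t^2 - 500*t + 625)

κ_4 = D^4[K](0) = 6/625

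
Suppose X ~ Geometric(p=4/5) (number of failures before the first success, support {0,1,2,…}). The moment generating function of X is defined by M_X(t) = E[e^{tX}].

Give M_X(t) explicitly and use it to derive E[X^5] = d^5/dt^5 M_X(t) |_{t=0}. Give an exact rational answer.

M_X(t) = 4/(5*(1 - e^(t)/5))
M′(t) = 4*e^(t)/(e^(2*t) - 10*e^(t) + 25)
M′′(t) = (-4*e^(2*t) - 20*e^(t))/(e^(3*t) - 15*e^(2*t) + 75*e^(t) - 125)
M′′′(t) = (4*e^(3*t) + 80*e^(2*t) + 100*e^(t))/(e^(4*t) - 20*e^(3*t) + 150*e^(2*t) - 500*e^(t) + 625)
M′′′′(t) = (-4*e^(4*t) - 220*e^(3*t) - 1100*e^(2*t) - 500*e^(t))/(e^(5*t) - 25*e^(4*t) + 250*e^(3*t) - 1250*e^(2*t) + 3125*e^(t) - 3125)
M′′′′′(t) = (4*e^(5*t) + 520*e^(4*t) + 6600*e^(3*t) + 13000*e^(2*t) + 2500*e^(t))/(e^(6*t) - 30*e^(5*t) + 375*e^(4*t) - 2500*e^(3*t) + 9375*e^(2*t) - 18750*e^(t) + 15625)

E[X^5] = M′′′′′(0) = 707/128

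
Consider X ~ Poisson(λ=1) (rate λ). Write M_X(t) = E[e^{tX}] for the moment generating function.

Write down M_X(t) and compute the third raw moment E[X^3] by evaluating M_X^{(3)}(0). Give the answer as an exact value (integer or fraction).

E[X^3] = M′′′(0) = 5

M_X(t) = e^(e^(t) - 1)
M′(t) = e^(-1)*e^(t)*e^(e^(t))
M′′(t) = (e^(2*t)*e^(e^(t)) + e^(t)*e^(e^(t)))*e^(-1)
M′′′(t) = (e^(3*t)*e^(e^(t)) + 3*e^(2*t)*e^(e^(t)) + e^(t)*e^(e^(t)))*e^(-1)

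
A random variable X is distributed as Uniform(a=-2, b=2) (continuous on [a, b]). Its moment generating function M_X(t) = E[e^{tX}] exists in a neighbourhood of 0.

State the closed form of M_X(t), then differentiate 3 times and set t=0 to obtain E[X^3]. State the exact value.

M_X(t) = (e^(2*t) - e^(-2*t))/(4*t)
dM/dt = (2*t*e^(4*t) + 2*t - e^(4*t) + 1)*e^(-2*t)/(4*t^2)
d^2M/dt^2 = (2*t^2*e^(4*t) - 2*t^2 - 2*t*e^(4*t) - 2*t + e^(4*t) - 1)*e^(-2*t)/(2*t^3)
d^3M/dt^3 = (4*t^3*e^(4*t) + 4*t^3 - 6*t^2*e^(4*t) + 6*t^2 + 6*t*e^(4*t) + 6*t - 3*e^(4*t) + 3)*e^(-2*t)/(2*t^4)

E[X^3] = d^3M/dt^3 |_{t=0} = 0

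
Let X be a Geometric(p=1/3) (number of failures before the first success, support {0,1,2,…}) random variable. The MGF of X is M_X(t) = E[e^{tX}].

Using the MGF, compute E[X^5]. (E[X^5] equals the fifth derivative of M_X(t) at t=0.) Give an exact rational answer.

M_X(t) = 1/(3*(1 - 2*e^(t)/3))
M′(t) = 2*e^(t)/(4*e^(2*t) - 12*e^(t) + 9)
M′′(t) = (-4*e^(2*t) - 6*e^(t))/(8*e^(3*t) - 36*e^(2*t) + 54*e^(t) - 27)
M′′′(t) = (8*e^(3*t) + 48*e^(2*t) + 18*e^(t))/(16*e^(4*t) - 96*e^(3*t) + 216*e^(2*t) - 216*e^(t) + 81)
M′′′′(t) = (-16*e^(4*t) - 264*e^(3*t) - 396*e^(2*t) - 54*e^(t))/(32*e^(5*t) - 240*e^(4*t) + 720*e^(3*t) - 1080*e^(2*t) + 810*e^(t) - 243)
M′′′′′(t) = (32*e^(5*t) + 1248*e^(4*t) + 4752*e^(3*t) + 2808*e^(2*t) + 162*e^(t))/(64*e^(6*t) - 576*e^(5*t) + 2160*e^(4*t) - 4320*e^(3*t) + 4860*e^(2*t) - 2916*e^(t) + 729)

E[X^5] = M′′′′′(0) = 9002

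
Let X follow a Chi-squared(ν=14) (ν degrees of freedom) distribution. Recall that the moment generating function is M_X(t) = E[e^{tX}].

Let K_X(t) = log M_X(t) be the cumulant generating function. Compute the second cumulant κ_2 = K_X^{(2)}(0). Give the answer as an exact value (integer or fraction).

M_X(t) = (1 - 2*t)^(-7)
K_X(t) = log M_X(t) = -7*log(1 - 2*t)
K^(2)(t) = 28/(4*t^2 - 4*t + 1)

κ_2 = K^(2)(0) = 28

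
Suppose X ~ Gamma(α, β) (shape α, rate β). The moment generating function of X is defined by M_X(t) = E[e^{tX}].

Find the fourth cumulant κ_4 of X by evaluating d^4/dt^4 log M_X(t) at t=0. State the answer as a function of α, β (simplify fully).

M_X(t) = (β/(β - t))^α
K_X(t) = log M_X(t) = α*(log(β) - log(β - t))
dK/dt = -α/(-β + t)
d^2K/dt^2 = α/(β^2 - 2*β*t + t^2)
d^3K/dt^3 = -2*α/(-β^3 + 3*β^2*t - 3*β*t^2 + t^3)
d^4K/dt^4 = 6*α/(β^4 - 4*β^3*t + 6*β^2*t^2 - 4*β*t^3 + t^4)

κ_4 = d^4K/dt^4 |_{t=0} = 6*α/β^4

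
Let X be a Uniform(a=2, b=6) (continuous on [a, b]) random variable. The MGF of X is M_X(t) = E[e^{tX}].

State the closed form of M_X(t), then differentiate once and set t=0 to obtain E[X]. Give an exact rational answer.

M_X(t) = (e^(6*t) - e^(2*t))/(4*t)
M^(1)(t) = (6*t*e^(6*t) - 2*t*e^(2*t) - e^(6*t) + e^(2*t))/(4*t^2)

E[X] = M^(1)(0) = 4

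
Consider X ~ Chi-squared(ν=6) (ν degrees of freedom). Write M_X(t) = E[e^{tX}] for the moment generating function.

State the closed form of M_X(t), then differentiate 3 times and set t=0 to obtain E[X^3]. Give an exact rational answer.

M_X(t) = (1 - 2*t)^(-3)
M^(3)(t) = 480/(64*t^6 - 192*t^5 + 240*t^4 - 160*t^3 + 60*t^2 - 12*t + 1)

E[X^3] = M^(3)(0) = 480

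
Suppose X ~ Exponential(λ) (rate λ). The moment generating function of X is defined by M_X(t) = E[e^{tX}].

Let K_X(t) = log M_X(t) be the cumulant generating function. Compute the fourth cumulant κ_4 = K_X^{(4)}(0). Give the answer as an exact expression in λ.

κ_4 = K^(4)(0) = 6/λ^4

M_X(t) = λ/(λ - t)
K_X(t) = log M_X(t) = log(λ) - log(λ - t)
K^(4)(t) = 6/(λ^4 - 4*λ^3*t + 6*λ^2*t^2 - 4*λ*t^3 + t^4)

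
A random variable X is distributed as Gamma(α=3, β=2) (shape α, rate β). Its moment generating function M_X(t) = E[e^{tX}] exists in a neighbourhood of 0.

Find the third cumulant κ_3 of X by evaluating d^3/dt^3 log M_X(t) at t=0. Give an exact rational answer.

M_X(t) = 8/(2 - t)^3
K_X(t) = log M_X(t) = -3*log(2 - t) + 3*log(2)
K^(3)(t) = -6/(t^3 - 6*t^2 + 12*t - 8)

κ_3 = K^(3)(0) = 3/4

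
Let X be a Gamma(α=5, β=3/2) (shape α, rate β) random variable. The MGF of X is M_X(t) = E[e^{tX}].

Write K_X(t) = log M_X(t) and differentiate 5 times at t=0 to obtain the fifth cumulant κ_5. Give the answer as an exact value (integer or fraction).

κ_5 = K^(5)(0) = 1280/81

M_X(t) = 243/(32*(3/2 - t)^5)
K_X(t) = log M_X(t) = -5*log(3/2 - t) - 5*log(2) + 5*log(3)
K^(5)(t) = -3840/(32*t^5 - 240*t^4 + 720*t^3 - 1080*t^2 + 810*t - 243)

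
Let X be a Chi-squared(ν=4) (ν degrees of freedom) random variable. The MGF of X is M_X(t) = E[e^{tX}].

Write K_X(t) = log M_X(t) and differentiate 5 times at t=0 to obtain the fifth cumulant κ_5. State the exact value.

M_X(t) = (1 - 2*t)^(-2)
K_X(t) = log M_X(t) = -2*log(1 - 2*t)
K′(t) = -4/(2*t - 1)
K′′(t) = 8/(4*t^2 - 4*t + 1)
K′′′(t) = -32/(8*t^3 - 12*t^2 + 6*t - 1)
K′′′′(t) = 192/(16*t^4 - 32*t^3 + 24*t^2 - 8*t + 1)
K′′′′′(t) = -1536/(32*t^5 - 80*t^4 + 80*t^3 - 40*t^2 + 10*t - 1)

κ_5 = K′′′′′(0) = 1536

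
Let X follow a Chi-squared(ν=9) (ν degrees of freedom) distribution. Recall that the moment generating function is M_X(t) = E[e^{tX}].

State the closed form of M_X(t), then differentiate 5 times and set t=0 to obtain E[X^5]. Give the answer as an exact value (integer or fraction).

E[X^5] = D^5[M](0) = 328185

M_X(t) = (1 - 2*t)^(-9/2)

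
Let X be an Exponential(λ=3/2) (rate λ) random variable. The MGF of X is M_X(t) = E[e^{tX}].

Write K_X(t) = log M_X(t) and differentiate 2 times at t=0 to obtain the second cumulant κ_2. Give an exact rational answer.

M_X(t) = 3/(2*(3/2 - t))
K_X(t) = log M_X(t) = -log(3/2 - t) - log(2) + log(3)
K^(2)(t) = 4/(4*t^2 - 12*t + 9)

κ_2 = K^(2)(0) = 4/9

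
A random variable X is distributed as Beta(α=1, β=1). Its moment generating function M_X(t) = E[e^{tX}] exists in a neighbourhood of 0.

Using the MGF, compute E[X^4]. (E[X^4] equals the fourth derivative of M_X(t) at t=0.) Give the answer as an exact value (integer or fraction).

E[X^4] = D^4[M](0) = 1/5

M_X(t) = ₁F₁(1; 2; t)
D^4[M](t) = ₁F₁(5; 6; t)/5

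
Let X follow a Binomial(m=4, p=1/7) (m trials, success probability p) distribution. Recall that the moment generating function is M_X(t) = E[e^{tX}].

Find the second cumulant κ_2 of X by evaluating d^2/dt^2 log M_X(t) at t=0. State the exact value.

M_X(t) = (e^(t)/7 + 6/7)^4
K_X(t) = log M_X(t) = 4*log(e^(t)/7 + 6/7)
K^(2)(t) = 24*e^(t)/(e^(2*t) + 12*e^(t) + 36)

κ_2 = K^(2)(0) = 24/49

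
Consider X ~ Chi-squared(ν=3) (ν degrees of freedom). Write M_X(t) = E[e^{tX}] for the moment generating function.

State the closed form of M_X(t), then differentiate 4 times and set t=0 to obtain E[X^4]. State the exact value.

M_X(t) = (1 - 2*t)^(-3/2)
dM/dt = 3/(4*t^2*√(1 - 2*t) - 4*t*√(1 - 2*t) + √(1 - 2*t))
d^2M/dt^2 = -15/(8*t^3*√(1 - 2*t) - 12*t^2*√(1 - 2*t) + 6*t*√(1 - 2*t) - √(1 - 2*t))
d^3M/dt^3 = 105/(16*t^4*√(1 - 2*t) - 32*t^3*√(1 - 2*t) + 24*t^2*√(1 - 2*t) - 8*t*√(1 - 2*t) + √(1 - 2*t))
d^4M/dt^4 = -945/(32*t^5*√(1 - 2*t) - 80*t^4*√(1 - 2*t) + 80*t^3*√(1 - 2*t) - 40*t^2*√(1 - 2*t) + 10*t*√(1 - 2*t) - √(1 - 2*t))

E[X^4] = d^4M/dt^4 |_{t=0} = 945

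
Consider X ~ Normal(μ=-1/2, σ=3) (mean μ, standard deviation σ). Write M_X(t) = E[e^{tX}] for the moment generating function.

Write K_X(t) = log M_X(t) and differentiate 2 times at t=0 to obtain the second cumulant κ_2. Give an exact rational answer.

κ_2 = d^2K/dt^2 |_{t=0} = 9

M_X(t) = e^(9*t^2/2 - t/2)
K_X(t) = log M_X(t) = 9*t^2/2 - t/2
dK/dt = 9*t - 1/2
d^2K/dt^2 = 9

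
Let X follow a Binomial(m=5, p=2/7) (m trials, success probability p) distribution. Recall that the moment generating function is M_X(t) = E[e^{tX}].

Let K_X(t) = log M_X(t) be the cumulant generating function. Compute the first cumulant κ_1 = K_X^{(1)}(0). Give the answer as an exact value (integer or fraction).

κ_1 = K^(1)(0) = 10/7

M_X(t) = (2*e^(t)/7 + 5/7)^5
K_X(t) = log M_X(t) = 5*log(2*e^(t)/7 + 5/7)
K^(1)(t) = 10*e^(t)/(2*e^(t) + 5)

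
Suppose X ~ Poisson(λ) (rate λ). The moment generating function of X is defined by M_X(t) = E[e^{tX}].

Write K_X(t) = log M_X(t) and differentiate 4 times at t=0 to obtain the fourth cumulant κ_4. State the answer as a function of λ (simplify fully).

M_X(t) = e^(λ*(e^(t) - 1))
K_X(t) = log M_X(t) = λ*(e^(t) - 1)
D^4[K](t) = λ*e^(t)

κ_4 = D^4[K](0) = λ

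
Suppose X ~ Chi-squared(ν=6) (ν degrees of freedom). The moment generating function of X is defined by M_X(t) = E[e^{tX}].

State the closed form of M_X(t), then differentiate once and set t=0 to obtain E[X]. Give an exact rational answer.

E[X] = M′(0) = 6

M_X(t) = (1 - 2*t)^(-3)
M′(t) = 6/(16*t^4 - 32*t^3 + 24*t^2 - 8*t + 1)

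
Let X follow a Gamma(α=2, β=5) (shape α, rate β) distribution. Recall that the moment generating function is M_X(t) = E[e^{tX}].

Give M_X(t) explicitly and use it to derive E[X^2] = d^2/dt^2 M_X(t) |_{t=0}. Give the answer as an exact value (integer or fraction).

E[X^2] = M′′(0) = 6/25

M_X(t) = 25/(5 - t)^2
M′(t) = -50/(t^3 - 15*t^2 + 75*t - 125)
M′′(t) = 150/(t^4 - 20*t^3 + 150*t^2 - 500*t + 625)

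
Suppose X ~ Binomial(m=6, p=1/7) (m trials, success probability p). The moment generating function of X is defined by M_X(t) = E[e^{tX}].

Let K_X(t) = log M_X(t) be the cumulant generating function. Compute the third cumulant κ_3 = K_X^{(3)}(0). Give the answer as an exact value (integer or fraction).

κ_3 = K′′′(0) = 180/343

M_X(t) = (e^(t)/7 + 6/7)^6
K_X(t) = log M_X(t) = 6*log(e^(t)/7 + 6/7)
K′(t) = 6*e^(t)/(e^(t) + 6)
K′′(t) = 36*e^(t)/(e^(2*t) + 12*e^(t) + 36)
K′′′(t) = (-36*e^(2*t) + 216*e^(t))/(e^(3*t) + 18*e^(2*t) + 108*e^(t) + 216)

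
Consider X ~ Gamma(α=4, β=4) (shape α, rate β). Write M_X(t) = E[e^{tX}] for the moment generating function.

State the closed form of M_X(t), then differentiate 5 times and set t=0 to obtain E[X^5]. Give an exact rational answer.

E[X^5] = M^(5)(0) = 105/16

M_X(t) = 256/(4 - t)^4
M^(5)(t) = -1720320/(t^9 - 36*t^8 + 576*t^7 - 5376*t^6 + 32256*t^5 - 129024*t^4 + 344064*t^3 - 589824*t^2 + 589824*t - 262144)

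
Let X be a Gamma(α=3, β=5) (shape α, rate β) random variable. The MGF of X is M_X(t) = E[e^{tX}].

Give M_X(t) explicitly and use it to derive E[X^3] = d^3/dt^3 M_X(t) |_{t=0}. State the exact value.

E[X^3] = D^3[M](0) = 12/25

M_X(t) = 125/(5 - t)^3
D^3[M](t) = 7500/(t^6 - 30*t^5 + 375*t^4 - 2500*t^3 + 9375*t^2 - 18750*t + 15625)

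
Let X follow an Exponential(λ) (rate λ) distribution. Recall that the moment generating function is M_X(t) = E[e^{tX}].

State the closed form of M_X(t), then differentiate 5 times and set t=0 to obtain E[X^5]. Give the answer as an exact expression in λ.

E[X^5] = M^(5)(0) = 120/λ^5

M_X(t) = λ/(λ - t)
M^(5)(t) = 120*λ/(λ^6 - 6*λ^5*t + 15*λ^4*t^2 - 20*λ^3*t^3 + 15*λ^2*t^4 - 6*λ*t^5 + t^6)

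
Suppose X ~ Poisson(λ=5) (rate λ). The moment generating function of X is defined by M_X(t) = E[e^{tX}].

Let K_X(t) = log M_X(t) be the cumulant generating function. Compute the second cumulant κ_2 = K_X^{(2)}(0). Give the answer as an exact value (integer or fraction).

M_X(t) = e^(5*e^(t) - 5)
K_X(t) = log M_X(t) = 5*e^(t) - 5
K′(t) = 5*e^(t)
K′′(t) = 5*e^(t)

κ_2 = K′′(0) = 5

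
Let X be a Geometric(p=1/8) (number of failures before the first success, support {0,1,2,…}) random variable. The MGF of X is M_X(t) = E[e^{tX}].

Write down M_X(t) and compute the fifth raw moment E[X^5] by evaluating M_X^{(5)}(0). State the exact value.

M_X(t) = 1/(8*(1 - 7*e^(t)/8))

E[X^5] = D^5[M](0) = 2646007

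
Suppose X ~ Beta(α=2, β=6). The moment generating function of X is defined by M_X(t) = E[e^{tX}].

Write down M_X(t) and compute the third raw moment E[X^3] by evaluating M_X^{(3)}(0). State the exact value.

E[X^3] = d^3M/dt^3 |_{t=0} = 1/30

M_X(t) = ₁F₁(2; 8; t)
dM/dt = ₁F₁(3; 9; t)/4
d^2M/dt^2 = ₁F₁(4; 10; t)/12
d^3M/dt^3 = ₁F₁(5; 11; t)/30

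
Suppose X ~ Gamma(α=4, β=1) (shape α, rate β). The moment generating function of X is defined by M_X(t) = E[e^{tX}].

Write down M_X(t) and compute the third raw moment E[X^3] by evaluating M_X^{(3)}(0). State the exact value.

M_X(t) = (1 - t)^(-4)
dM/dt = -4/(t^5 - 5*t^4 + 10*t^3 - 10*t^2 + 5*t - 1)
d^2M/dt^2 = 20/(t^6 - 6*t^5 + 15*t^4 - 20*t^3 + 15*t^2 - 6*t + 1)
d^3M/dt^3 = -120/(t^7 - 7*t^6 + 21*t^5 - 35*t^4 + 35*t^3 - 21*t^2 + 7*t - 1)

E[X^3] = d^3M/dt^3 |_{t=0} = 120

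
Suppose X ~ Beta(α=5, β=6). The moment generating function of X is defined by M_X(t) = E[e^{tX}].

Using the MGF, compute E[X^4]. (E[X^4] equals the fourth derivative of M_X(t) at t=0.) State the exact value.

M_X(t) = ₁F₁(5; 11; t)
D^4[M](t) = 10*₁F₁(9; 15; t)/143

E[X^4] = D^4[M](0) = 10/143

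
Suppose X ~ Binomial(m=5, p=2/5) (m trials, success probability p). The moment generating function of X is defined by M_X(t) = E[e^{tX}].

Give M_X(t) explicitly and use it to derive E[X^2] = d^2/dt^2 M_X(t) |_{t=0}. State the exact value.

M_X(t) = (2*e^(t)/5 + 3/5)^5
dM/dt = 32*e^(5*t)/625 + 192*e^(4*t)/625 + 432*e^(3*t)/625 + 432*e^(2*t)/625 + 162*e^(t)/625
d^2M/dt^2 = 32*e^(5*t)/125 + 768*e^(4*t)/625 + 1296*e^(3*t)/625 + 864*e^(2*t)/625 + 162*e^(t)/625

E[X^2] = d^2M/dt^2 |_{t=0} = 26/5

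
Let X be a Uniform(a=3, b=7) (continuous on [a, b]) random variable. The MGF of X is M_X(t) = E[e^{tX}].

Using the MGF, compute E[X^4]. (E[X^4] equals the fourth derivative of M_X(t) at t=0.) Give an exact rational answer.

E[X^4] = D^4[M](0) = 4141/5

M_X(t) = (e^(7*t) - e^(3*t))/(4*t)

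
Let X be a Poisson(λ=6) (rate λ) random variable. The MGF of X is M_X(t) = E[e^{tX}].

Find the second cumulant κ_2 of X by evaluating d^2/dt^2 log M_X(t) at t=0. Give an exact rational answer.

M_X(t) = e^(6*e^(t) - 6)
K_X(t) = log M_X(t) = 6*e^(t) - 6
K′(t) = 6*e^(t)
K′′(t) = 6*e^(t)

κ_2 = K′′(0) = 6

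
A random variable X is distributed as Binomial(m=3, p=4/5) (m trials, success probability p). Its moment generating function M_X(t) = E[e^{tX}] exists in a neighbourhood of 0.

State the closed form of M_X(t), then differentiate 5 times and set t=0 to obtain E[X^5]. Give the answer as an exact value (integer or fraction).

E[X^5] = d^5M/dt^5 |_{t=0} = 684/5

M_X(t) = (4*e^(t)/5 + 1/5)^3
dM/dt = 192*e^(3*t)/125 + 96*e^(2*t)/125 + 12*e^(t)/125
d^2M/dt^2 = 576*e^(3*t)/125 + 192*e^(2*t)/125 + 12*e^(t)/125
d^3M/dt^3 = 1728*e^(3*t)/125 + 384*e^(2*t)/125 + 12*e^(t)/125
d^4M/dt^4 = 5184*e^(3*t)/125 + 768*e^(2*t)/125 + 12*e^(t)/125
d^5M/dt^5 = 15552*e^(3*t)/125 + 1536*e^(2*t)/125 + 12*e^(t)/125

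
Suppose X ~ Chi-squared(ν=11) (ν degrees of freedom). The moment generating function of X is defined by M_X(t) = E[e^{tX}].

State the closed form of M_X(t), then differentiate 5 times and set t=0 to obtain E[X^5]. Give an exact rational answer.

M_X(t) = (1 - 2*t)^(-11/2)
M′(t) = 11/(64*t^6*√(1 - 2*t) - 192*t^5*√(1 - 2*t) + 240*t^4*√(1 - 2*t) - 160*t^3*√(1 - 2*t) + 60*t^2*√(1 - 2*t) - 12*t*√(1 - 2*t) + √(1 - 2*t))
M′′(t) = -143/(128*t^7*√(1 - 2*t) - 448*t^6*√(1 - 2*t) + 672*t^5*√(1 - 2*t) - 560*t^4*√(1 - 2*t) + 280*t^3*√(1 - 2*t) - 84*t^2*√(1 - 2*t) + 14*t*√(1 - 2*t) - √(1 - 2*t))

E[X^5] = M′′′′′(0) = 692835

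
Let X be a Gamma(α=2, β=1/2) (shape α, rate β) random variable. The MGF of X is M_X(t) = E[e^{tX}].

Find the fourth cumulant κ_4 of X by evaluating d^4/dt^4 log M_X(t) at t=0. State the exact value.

κ_4 = K^(4)(0) = 192

M_X(t) = 1/(4*(1/2 - t)^2)
K_X(t) = log M_X(t) = -2*log(1/2 - t) - 2*log(2)
K^(4)(t) = 192/(16*t^4 - 32*t^3 + 24*t^2 - 8*t + 1)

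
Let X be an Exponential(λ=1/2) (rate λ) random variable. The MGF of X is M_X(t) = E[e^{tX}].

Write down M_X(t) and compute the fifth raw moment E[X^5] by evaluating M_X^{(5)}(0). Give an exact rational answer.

E[X^5] = M′′′′′(0) = 3840

M_X(t) = 1/(2*(1/2 - t))
M′(t) = 2/(4*t^2 - 4*t + 1)
M′′(t) = -8/(8*t^3 - 12*t^2 + 6*t - 1)
M′′′(t) = 48/(16*t^4 - 32*t^3 + 24*t^2 - 8*t + 1)
M′′′′(t) = -384/(32*t^5 - 80*t^4 + 80*t^3 - 40*t^2 + 10*t - 1)
M′′′′′(t) = 3840/(64*t^6 - 192*t^5 + 240*t^4 - 160*t^3 + 60*t^2 - 12*t + 1)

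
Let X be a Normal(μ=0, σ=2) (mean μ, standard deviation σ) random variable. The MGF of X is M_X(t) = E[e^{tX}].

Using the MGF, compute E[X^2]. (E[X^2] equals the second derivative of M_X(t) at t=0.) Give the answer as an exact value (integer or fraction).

E[X^2] = d^2M/dt^2 |_{t=0} = 4

M_X(t) = e^(2*t^2)
dM/dt = 4*t*e^(2*t^2)
d^2M/dt^2 = 16*t^2*e^(2*t^2) + 4*e^(2*t^2)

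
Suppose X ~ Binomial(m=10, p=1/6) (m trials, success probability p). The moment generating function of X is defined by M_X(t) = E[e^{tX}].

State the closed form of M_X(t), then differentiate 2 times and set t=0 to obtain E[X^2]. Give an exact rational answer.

M_X(t) = (e^(t)/6 + 5/6)^10

E[X^2] = M^(2)(0) = 25/6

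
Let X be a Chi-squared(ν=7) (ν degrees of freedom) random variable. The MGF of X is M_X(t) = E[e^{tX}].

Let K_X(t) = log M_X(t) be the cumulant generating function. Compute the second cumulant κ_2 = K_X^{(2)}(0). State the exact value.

κ_2 = K′′(0) = 14

M_X(t) = (1 - 2*t)^(-7/2)
K_X(t) = log M_X(t) = -7*log(1 - 2*t)/2
K′(t) = -7/(2*t - 1)
K′′(t) = 14/(4*t^2 - 4*t + 1)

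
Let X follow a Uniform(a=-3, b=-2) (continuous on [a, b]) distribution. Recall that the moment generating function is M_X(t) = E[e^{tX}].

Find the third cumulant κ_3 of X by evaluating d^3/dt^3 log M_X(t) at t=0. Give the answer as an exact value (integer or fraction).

κ_3 = d^3K/dt^3 |_{t=0} = 0

M_X(t) = (e^(-2*t) - e^(-3*t))/t
K_X(t) = log M_X(t) = -log(t) + log(e^(-2*t) - e^(-3*t))
dK/dt = (-2*t*e^(t) + 3*t - e^(t) + 1)/(t*e^(t) - t)
d^2K/dt^2 = (-t^2*e^(t) + e^(2*t) - 2*e^(t) + 1)/(t^2*e^(2*t) - 2*t^2*e^(t) + t^2)
d^3K/dt^3 = (t^3*e^(2*t) + t^3*e^(t) - 2*e^(3*t) + 6*e^(2*t) - 6*e^(t) + 2)/(t^3*e^(3*t) - 3*t^3*e^(2*t) + 3*t^3*e^(t) - t^3)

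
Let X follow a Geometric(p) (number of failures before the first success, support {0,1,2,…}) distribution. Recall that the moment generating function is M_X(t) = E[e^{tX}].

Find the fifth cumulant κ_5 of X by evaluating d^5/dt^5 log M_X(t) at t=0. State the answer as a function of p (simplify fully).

κ_5 = K^(5)(0) = (p^4 - 15*p^3 + 50*p^2 - 60*p + 24)/p^5

M_X(t) = p/(-(1 - p)*e^(t) + 1)
K_X(t) = log M_X(t) = log(p) - log(-(1 - p)*e^(t) + 1)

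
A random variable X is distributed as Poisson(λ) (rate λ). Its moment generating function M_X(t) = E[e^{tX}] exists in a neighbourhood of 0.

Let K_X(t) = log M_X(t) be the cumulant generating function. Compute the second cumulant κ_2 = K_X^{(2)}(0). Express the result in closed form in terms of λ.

M_X(t) = e^(λ*(e^(t) - 1))
K_X(t) = log M_X(t) = λ*(e^(t) - 1)
dK/dt = λ*e^(t)
d^2K/dt^2 = λ*e^(t)

κ_2 = d^2K/dt^2 |_{t=0} = λ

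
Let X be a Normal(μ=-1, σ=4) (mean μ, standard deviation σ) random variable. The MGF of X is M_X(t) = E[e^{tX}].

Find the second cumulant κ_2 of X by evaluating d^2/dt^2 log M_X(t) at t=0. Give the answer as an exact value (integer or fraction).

M_X(t) = e^(8*t^2 - t)
K_X(t) = log M_X(t) = 8*t^2 - t
dK/dt = 16*t - 1
d^2K/dt^2 = 16

κ_2 = d^2K/dt^2 |_{t=0} = 16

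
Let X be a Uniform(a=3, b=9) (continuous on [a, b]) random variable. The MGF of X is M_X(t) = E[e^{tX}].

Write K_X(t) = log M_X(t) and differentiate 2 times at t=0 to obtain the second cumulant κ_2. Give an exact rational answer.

M_X(t) = (e^(9*t) - e^(3*t))/(6*t)
K_X(t) = log M_X(t) = -log(t) + log(e^(9*t) - e^(3*t)) - log(6)
dK/dt = (9*t*e^(6*t) - 3*t - e^(6*t) + 1)/(t*e^(6*t) - t)
d^2K/dt^2 = (-36*t^2*e^(6*t) + e^(12*t) - 2*e^(6*t) + 1)/(t^2*e^(12*t) - 2*t^2*e^(6*t) + t^2)

κ_2 = d^2K/dt^2 |_{t=0} = 3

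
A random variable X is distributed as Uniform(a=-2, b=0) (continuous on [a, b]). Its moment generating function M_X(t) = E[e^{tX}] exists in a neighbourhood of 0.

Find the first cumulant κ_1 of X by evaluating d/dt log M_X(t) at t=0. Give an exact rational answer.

κ_1 = D[K](0) = -1

M_X(t) = (1 - e^(-2*t))/(2*t)
K_X(t) = log M_X(t) = -log(t) + log(1 - e^(-2*t)) - log(2)
D[K](t) = (2*t - e^(2*t) + 1)/(t*e^(2*t) - t)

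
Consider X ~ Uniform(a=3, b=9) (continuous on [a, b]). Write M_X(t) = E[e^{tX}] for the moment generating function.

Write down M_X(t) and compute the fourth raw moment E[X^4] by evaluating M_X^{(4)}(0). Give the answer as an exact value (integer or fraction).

E[X^4] = M^(4)(0) = 9801/5

M_X(t) = (e^(9*t) - e^(3*t))/(6*t)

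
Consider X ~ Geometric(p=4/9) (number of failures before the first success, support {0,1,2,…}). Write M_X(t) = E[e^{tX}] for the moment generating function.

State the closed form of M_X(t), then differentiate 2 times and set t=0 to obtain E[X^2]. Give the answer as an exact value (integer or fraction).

M_X(t) = 4/(9*(1 - 5*e^(t)/9))
dM/dt = 20*e^(t)/(25*e^(2*t) - 90*e^(t) + 81)
d^2M/dt^2 = (-100*e^(2*t) - 180*e^(t))/(125*e^(3*t) - 675*e^(2*t) + 1215*e^(t) - 729)

E[X^2] = d^2M/dt^2 |_{t=0} = 35/8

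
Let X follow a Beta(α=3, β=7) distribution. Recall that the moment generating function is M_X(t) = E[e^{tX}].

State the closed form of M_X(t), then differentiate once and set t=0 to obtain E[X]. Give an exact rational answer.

E[X] = dM/dt |_{t=0} = 3/10

M_X(t) = ₁F₁(3; 10; t)
dM/dt = 3*₁F₁(4; 11; t)/10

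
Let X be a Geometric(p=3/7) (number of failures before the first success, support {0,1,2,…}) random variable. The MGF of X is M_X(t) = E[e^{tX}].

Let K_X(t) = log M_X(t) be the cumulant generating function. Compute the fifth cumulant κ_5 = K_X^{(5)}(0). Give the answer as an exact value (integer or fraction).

κ_5 = K′′′′′(0) = 35420/81

M_X(t) = 3/(7*(1 - 4*e^(t)/7))
K_X(t) = log M_X(t) = -log(1 - 4*e^(t)/7) - log(7) + log(3)
K′(t) = -4*e^(t)/(4*e^(t) - 7)
K′′(t) = 28*e^(t)/(16*e^(2*t) - 56*e^(t) + 49)
K′′′(t) = (-112*e^(2*t) - 196*e^(t))/(64*e^(3*t) - 336*e^(2*t) + 588*e^(t) - 343)
K′′′′(t) = (448*e^(3*t) + 3136*e^(2*t) + 1372*e^(t))/(256*e^(4*t) - 1792*e^(3*t) + 4704*e^(2*t) - 5488*e^(t) + 2401)
K′′′′′(t) = (-1792*e^(4*t) - 34496*e^(3*t) - 60368*e^(2*t) - 9604*e^(t))/(1024*e^(5*t) - 8960*e^(4*t) + 31360*e^(3*t) - 54880*e^(2*t) + 48020*e^(t) - 16807)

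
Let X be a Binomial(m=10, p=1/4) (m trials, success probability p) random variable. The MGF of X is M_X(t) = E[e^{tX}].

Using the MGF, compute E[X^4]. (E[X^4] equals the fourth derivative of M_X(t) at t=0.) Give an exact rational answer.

E[X^4] = d^4M/dt^4 |_{t=0} = 2065/16

M_X(t) = (e^(t)/4 + 3/4)^10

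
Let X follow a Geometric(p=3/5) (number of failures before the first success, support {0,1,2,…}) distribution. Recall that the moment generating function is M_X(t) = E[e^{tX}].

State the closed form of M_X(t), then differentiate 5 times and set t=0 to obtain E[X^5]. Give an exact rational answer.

M_X(t) = 3/(5*(1 - 2*e^(t)/5))
dM/dt = 6*e^(t)/(4*e^(2*t) - 20*e^(t) + 25)
d^2M/dt^2 = (-12*e^(2*t) - 30*e^(t))/(8*e^(3*t) - 60*e^(2*t) + 150*e^(t) - 125)
d^3M/dt^3 = (24*e^(3*t) + 240*e^(2*t) + 150*e^(t))/(16*e^(4*t) - 160*e^(3*t) + 600*e^(2*t) - 1000*e^(t) + 625)
d^4M/dt^4 = (-48*e^(4*t) - 1320*e^(3*t) - 3300*e^(2*t) - 750*e^(t))/(32*e^(5*t) - 400*e^(4*t) + 2000*e^(3*t) - 5000*e^(2*t) + 6250*e^(t) - 3125)

E[X^5] = d^5M/dt^5 |_{t=0} = 9854/81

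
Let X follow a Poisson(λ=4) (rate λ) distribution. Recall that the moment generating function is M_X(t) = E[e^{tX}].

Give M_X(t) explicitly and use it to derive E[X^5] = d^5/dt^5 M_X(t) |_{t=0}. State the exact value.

M_X(t) = e^(4*e^(t) - 4)
M′(t) = 4*e^(-4)*e^(t)*e^(4*e^(t))
M′′(t) = (16*e^(2*t)*e^(4*e^(t)) + 4*e^(t)*e^(4*e^(t)))*e^(-4)
M′′′(t) = (64*e^(3*t)*e^(4*e^(t)) + 48*e^(2*t)*e^(4*e^(t)) + 4*e^(t)*e^(4*e^(t)))*e^(-4)
M′′′′(t) = (256*e^(4*t)*e^(4*e^(t)) + 384*e^(3*t)*e^(4*e^(t)) + 112*e^(2*t)*e^(4*e^(t)) + 4*e^(t)*e^(4*e^(t)))*e^(-4)
M′′′′′(t) = (1024*e^(5*t)*e^(4*e^(t)) + 2560*e^(4*t)*e^(4*e^(t)) + 1600*e^(3*t)*e^(4*e^(t)) + 240*e^(2*t)*e^(4*e^(t)) + 4*e^(t)*e^(4*e^(t)))*e^(-4)

E[X^5] = M′′′′′(0) = 5428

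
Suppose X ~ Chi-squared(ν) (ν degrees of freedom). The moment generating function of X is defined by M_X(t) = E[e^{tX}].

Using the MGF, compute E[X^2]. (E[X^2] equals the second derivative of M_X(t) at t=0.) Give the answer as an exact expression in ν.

M_X(t) = (1 - 2*t)^(-ν/2)
dM/dt = -ν/(2*t*(1 - 2*t)^(ν/2) - (1 - 2*t)^(ν/2))
d^2M/dt^2 = (ν^2 + 2*ν)/(4*t^2*(1 - 2*t)^(ν/2) - 4*t*(1 - 2*t)^(ν/2) + (1 - 2*t)^(ν/2))

E[X^2] = d^2M/dt^2 |_{t=0} = ν*(ν + 2)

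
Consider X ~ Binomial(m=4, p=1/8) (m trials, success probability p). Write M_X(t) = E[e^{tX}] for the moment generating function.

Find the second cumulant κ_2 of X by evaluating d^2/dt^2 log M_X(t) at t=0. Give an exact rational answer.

κ_2 = K^(2)(0) = 7/16

M_X(t) = (e^(t)/8 + 7/8)^4
K_X(t) = log M_X(t) = 4*log(e^(t)/8 + 7/8)
K^(2)(t) = 28*e^(t)/(e^(2*t) + 14*e^(t) + 49)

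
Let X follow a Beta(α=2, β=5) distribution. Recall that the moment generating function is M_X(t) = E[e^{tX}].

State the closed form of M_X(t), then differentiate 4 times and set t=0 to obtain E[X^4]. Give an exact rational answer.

M_X(t) = ₁F₁(2; 7; t)
dM/dt = 2*₁F₁(3; 8; t)/7
d^2M/dt^2 = 3*₁F₁(4; 9; t)/28
d^3M/dt^3 = ₁F₁(5; 10; t)/21
d^4M/dt^4 = ₁F₁(6; 11; t)/42

E[X^4] = d^4M/dt^4 |_{t=0} = 1/42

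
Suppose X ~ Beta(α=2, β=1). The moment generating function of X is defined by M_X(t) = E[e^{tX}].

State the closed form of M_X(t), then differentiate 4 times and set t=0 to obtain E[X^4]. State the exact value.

E[X^4] = d^4M/dt^4 |_{t=0} = 1/3

M_X(t) = ₁F₁(2; 3; t)
dM/dt = 2*₁F₁(3; 4; t)/3
d^2M/dt^2 = ₁F₁(4; 5; t)/2
d^3M/dt^3 = 2*₁F₁(5; 6; t)/5
d^4M/dt^4 = ₁F₁(6; 7; t)/3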